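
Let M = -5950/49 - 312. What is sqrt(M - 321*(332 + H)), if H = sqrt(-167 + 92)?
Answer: sqrt(-5243266 - 78645*I*sqrt(3))/7 ≈ 4.2488 - 327.14*I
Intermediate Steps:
H = 5*I*sqrt(3) (H = sqrt(-75) = 5*I*sqrt(3) ≈ 8.6602*I)
M = -3034/7 (M = -5950/49 - 312 = -35*170/49 - 312 = -850/7 - 312 = -3034/7 ≈ -433.43)
sqrt(M - 321*(332 + H)) = sqrt(-3034/7 - 321*(332 + 5*I*sqrt(3))) = sqrt(-3034/7 + (-106572 - 1605*I*sqrt(3))) = sqrt(-749038/7 - 1605*I*sqrt(3))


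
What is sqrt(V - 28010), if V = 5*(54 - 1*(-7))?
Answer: I*sqrt(27705) ≈ 166.45*I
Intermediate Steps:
V = 305 (V = 5*(54 + 7) = 5*61 = 305)
sqrt(V - 28010) = sqrt(305 - 28010) = sqrt(-27705) = I*sqrt(27705)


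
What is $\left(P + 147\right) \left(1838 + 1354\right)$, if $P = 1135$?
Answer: $4092144$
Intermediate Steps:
$\left(P + 147\right) \left(1838 + 1354\right) = \left(1135 + 147\right) \left(1838 + 1354\right) = 1282 \cdot 3192 = 4092144$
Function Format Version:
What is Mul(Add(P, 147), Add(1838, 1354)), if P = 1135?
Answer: 4092144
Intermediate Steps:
Mul(Add(P, 147), Add(1838, 1354)) = Mul(Add(1135, 147), Add(1838, 1354)) = Mul(1282, 3192) = 4092144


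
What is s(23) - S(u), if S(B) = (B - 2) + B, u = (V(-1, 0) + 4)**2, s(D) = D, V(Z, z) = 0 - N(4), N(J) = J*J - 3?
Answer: -137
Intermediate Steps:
N(J) = -3 + J**2 (N(J) = J**2 - 3 = -3 + J**2)
V(Z, z) = -13 (V(Z, z) = 0 - (-3 + 4**2) = 0 - (-3 + 16) = 0 - 1*13 = 0 - 13 = -13)
u = 81 (u = (-13 + 4)**2 = (-9)**2 = 81)
S(B) = -2 + 2*B (S(B) = (-2 + B) + B = -2 + 2*B)
s(23) - S(u) = 23 - (-2 + 2*81) = 23 - (-2 + 162) = 23 - 1*160 = 23 - 160 = -137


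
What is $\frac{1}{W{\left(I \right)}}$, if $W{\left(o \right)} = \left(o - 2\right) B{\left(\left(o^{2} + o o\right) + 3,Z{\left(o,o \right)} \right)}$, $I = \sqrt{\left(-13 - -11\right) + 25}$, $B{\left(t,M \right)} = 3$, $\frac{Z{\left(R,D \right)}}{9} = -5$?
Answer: $\frac{2}{57} + \frac{\sqrt{23}}{57} \approx 0.11923$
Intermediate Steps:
$Z{\left(R,D \right)} = -45$ ($Z{\left(R,D \right)} = 9 \left(-5\right) = -45$)
$I = \sqrt{23}$ ($I = \sqrt{\left(-13 + 11\right) + 25} = \sqrt{-2 + 25} = \sqrt{23} \approx 4.7958$)
$W{\left(o \right)} = -6 + 3 o$ ($W{\left(o \right)} = \left(o - 2\right) 3 = \left(-2 + o\right) 3 = -6 + 3 o$)
$\frac{1}{W{\left(I \right)}} = \frac{1}{-6 + 3 \sqrt{23}}$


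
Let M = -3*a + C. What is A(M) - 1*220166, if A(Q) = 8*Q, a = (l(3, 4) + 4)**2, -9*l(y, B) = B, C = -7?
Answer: -5954186/27 ≈ -2.2053e+5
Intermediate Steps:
l(y, B) = -B/9
a = 1024/81 (a = (-1/9*4 + 4)**2 = (-4/9 + 4)**2 = (32/9)**2 = 1024/81 ≈ 12.642)
M = -1213/27 (M = -3*1024/81 - 7 = -1024/27 - 7 = -1213/27 ≈ -44.926)
A(M) - 1*220166 = 8*(-1213/27) - 1*220166 = -9704/27 - 220166 = -5954186/27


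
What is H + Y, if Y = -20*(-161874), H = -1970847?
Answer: 1266633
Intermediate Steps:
Y = 3237480
H + Y = -1970847 + 3237480 = 1266633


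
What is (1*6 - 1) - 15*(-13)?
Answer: 200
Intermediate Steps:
(1*6 - 1) - 15*(-13) = (6 - 1) + 195 = 5 + 195 = 200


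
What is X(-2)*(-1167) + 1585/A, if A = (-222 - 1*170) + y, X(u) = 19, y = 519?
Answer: -2814386/127 ≈ -22161.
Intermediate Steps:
A = 127 (A = (-222 - 1*170) + 519 = (-222 - 170) + 519 = -392 + 519 = 127)
X(-2)*(-1167) + 1585/A = 19*(-1167) + 1585/127 = -22173 + 1585*(1/127) = -22173 + 1585/127 = -2814386/127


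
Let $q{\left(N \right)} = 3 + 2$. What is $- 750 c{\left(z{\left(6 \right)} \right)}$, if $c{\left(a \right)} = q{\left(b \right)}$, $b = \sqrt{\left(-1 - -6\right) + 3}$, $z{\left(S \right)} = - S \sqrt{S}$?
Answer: $-3750$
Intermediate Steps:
$z{\left(S \right)} = - S^{\frac{3}{2}}$
$b = 2 \sqrt{2}$ ($b = \sqrt{\left(-1 + 6\right) + 3} = \sqrt{5 + 3} = \sqrt{8} = 2 \sqrt{2} \approx 2.8284$)
$q{\left(N \right)} = 5$
$c{\left(a \right)} = 5$
$- 750 c{\left(z{\left(6 \right)} \right)} = \left(-750\right) 5 = -3750$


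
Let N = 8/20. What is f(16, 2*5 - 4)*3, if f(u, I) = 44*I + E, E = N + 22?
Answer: 4296/5 ≈ 859.20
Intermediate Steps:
N = 2/5 (N = 8*(1/20) = 2/5 ≈ 0.40000)
E = 112/5 (E = 2/5 + 22 = 112/5 ≈ 22.400)
f(u, I) = 112/5 + 44*I (f(u, I) = 44*I + 112/5 = 112/5 + 44*I)
f(16, 2*5 - 4)*3 = (112/5 + 44*(2*5 - 4))*3 = (112/5 + 44*(10 - 4))*3 = (112/5 + 44*6)*3 = (112/5 + 264)*3 = (1432/5)*3 = 4296/5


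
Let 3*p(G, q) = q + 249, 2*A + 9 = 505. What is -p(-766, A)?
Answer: -497/3 ≈ -165.67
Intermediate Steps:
A = 248 (A = -9/2 + (1/2)*505 = -9/2 + 505/2 = 248)
p(G, q) = 83 + q/3 (p(G, q) = (q + 249)/3 = (249 + q)/3 = 83 + q/3)
-p(-766, A) = -(83 + (1/3)*248) = -(83 + 248/3) = -1*497/3 = -497/3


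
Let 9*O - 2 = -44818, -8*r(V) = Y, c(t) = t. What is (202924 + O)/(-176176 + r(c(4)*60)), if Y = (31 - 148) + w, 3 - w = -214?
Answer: -3563000/3171393 ≈ -1.1235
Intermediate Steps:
w = 217 (w = 3 - 1*(-214) = 3 + 214 = 217)
Y = 100 (Y = (31 - 148) + 217 = -117 + 217 = 100)
r(V) = -25/2 (r(V) = -⅛*100 = -25/2)
O = -44816/9 (O = 2/9 + (⅑)*(-44818) = 2/9 - 44818/9 = -44816/9 ≈ -4979.6)
(202924 + O)/(-176176 + r(c(4)*60)) = (202924 - 44816/9)/(-176176 - 25/2) = 1781500/(9*(-352377/2)) = (1781500/9)*(-2/352377) = -3563000/3171393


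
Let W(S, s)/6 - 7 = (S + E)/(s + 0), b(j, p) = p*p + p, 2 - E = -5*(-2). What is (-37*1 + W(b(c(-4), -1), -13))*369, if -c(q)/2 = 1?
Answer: 41697/13 ≈ 3207.5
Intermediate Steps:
E = -8 (E = 2 - (-5)*(-2) = 2 - 1*10 = 2 - 10 = -8)
c(q) = -2 (c(q) = -2*1 = -2)
b(j, p) = p + p**2 (b(j, p) = p**2 + p = p + p**2)
W(S, s) = 42 + 6*(-8 + S)/s (W(S, s) = 42 + 6*((S - 8)/(s + 0)) = 42 + 6*((-8 + S)/s) = 42 + 6*(-8 + S)/s)
(-37*1 + W(b(c(-4), -1), -13))*369 = (-37*1 + 6*(-8 - (1 - 1) + 7*(-13))/(-13))*369 = (-37 + 6*(-1/13)*(-8 - 1*0 - 91))*369 = (-37 + 6*(-1/13)*(-8 + 0 - 91))*369 = (-37 + 6*(-1/13)*(-99))*369 = (-37 + 594/13)*369 = (113/13)*369 = 41697/13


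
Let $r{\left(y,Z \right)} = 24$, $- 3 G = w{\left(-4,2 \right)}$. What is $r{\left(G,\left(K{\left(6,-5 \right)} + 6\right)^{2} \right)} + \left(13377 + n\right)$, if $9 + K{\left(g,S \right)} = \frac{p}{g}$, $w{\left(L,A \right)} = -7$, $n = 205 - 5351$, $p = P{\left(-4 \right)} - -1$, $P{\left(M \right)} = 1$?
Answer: $8255$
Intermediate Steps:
$p = 2$ ($p = 1 - -1 = 1 + 1 = 2$)
$n = -5146$ ($n = 205 - 5351 = -5146$)
$G = \frac{7}{3}$ ($G = \left(- \frac{1}{3}\right) \left(-7\right) = \frac{7}{3} \approx 2.3333$)
$K{\left(g,S \right)} = -9 + \frac{2}{g}$
$r{\left(G,\left(K{\left(6,-5 \right)} + 6\right)^{2} \right)} + \left(13377 + n\right) = 24 + \left(13377 - 5146\right) = 24 + 8231 = 8255$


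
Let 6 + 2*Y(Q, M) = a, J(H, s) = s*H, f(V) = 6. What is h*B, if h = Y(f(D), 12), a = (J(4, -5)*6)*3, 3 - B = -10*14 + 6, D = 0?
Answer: -25071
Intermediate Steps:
J(H, s) = H*s
B = 137 (B = 3 - (-10*14 + 6) = 3 - (-140 + 6) = 3 - 1*(-134) = 3 + 134 = 137)
a = -360 (a = ((4*(-5))*6)*3 = -20*6*3 = -120*3 = -360)
Y(Q, M) = -183 (Y(Q, M) = -3 + (1/2)*(-360) = -3 - 180 = -183)
h = -183
h*B = -183*137 = -25071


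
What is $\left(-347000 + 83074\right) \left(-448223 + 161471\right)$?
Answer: $75681308352$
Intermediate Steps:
$\left(-347000 + 83074\right) \left(-448223 + 161471\right) = \left(-263926\right) \left(-286752\right) = 75681308352$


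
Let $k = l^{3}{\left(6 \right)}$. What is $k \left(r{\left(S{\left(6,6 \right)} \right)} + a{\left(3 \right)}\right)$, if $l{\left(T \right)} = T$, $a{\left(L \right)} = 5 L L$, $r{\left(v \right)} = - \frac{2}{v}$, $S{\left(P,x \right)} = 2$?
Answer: $9504$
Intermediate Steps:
$a{\left(L \right)} = 5 L^{2}$
$k = 216$ ($k = 6^{3} = 216$)
$k \left(r{\left(S{\left(6,6 \right)} \right)} + a{\left(3 \right)}\right) = 216 \left(- \frac{2}{2} + 5 \cdot 3^{2}\right) = 216 \left(\left(-2\right) \frac{1}{2} + 5 \cdot 9\right) = 216 \left(-1 + 45\right) = 216 \cdot 44 = 9504$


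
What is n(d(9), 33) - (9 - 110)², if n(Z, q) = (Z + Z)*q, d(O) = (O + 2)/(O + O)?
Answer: -30482/3 ≈ -10161.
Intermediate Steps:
d(O) = (2 + O)/(2*O) (d(O) = (2 + O)/((2*O)) = (2 + O)*(1/(2*O)) = (2 + O)/(2*O))
n(Z, q) = 2*Z*q (n(Z, q) = (2*Z)*q = 2*Z*q)
n(d(9), 33) - (9 - 110)² = 2*((½)*(2 + 9)/9)*33 - (9 - 110)² = 2*((½)*(⅑)*11)*33 - 1*(-101)² = 2*(11/18)*33 - 1*10201 = 121/3 - 10201 = -30482/3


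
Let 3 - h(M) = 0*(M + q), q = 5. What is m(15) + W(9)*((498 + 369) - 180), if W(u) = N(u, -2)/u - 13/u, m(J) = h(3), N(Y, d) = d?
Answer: -1142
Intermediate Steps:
h(M) = 3 (h(M) = 3 - 0*(M + 5) = 3 - 0*(5 + M) = 3 - 1*0 = 3 + 0 = 3)
m(J) = 3
W(u) = -15/u (W(u) = -2/u - 13/u = -15/u)
m(15) + W(9)*((498 + 369) - 180) = 3 + (-15/9)*((498 + 369) - 180) = 3 + (-15*⅑)*(867 - 180) = 3 - 5/3*687 = 3 - 1145 = -1142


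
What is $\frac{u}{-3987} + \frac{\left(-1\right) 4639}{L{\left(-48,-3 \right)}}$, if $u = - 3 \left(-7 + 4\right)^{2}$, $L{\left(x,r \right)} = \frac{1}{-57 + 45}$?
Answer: $\frac{24660927}{443} \approx 55668.0$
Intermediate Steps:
$L{\left(x,r \right)} = - \frac{1}{12}$ ($L{\left(x,r \right)} = \frac{1}{-12} = - \frac{1}{12}$)
$u = -27$ ($u = - 3 \left(-3\right)^{2} = \left(-3\right) 9 = -27$)
$\frac{u}{-3987} + \frac{\left(-1\right) 4639}{L{\left(-48,-3 \right)}} = - \frac{27}{-3987} + \frac{\left(-1\right) 4639}{- \frac{1}{12}} = \left(-27\right) \left(- \frac{1}{3987}\right) - -55668 = \frac{3}{443} + 55668 = \frac{24660927}{443}$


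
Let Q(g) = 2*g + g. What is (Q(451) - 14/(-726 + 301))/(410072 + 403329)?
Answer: 575039/345695425 ≈ 0.0016634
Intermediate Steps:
Q(g) = 3*g
(Q(451) - 14/(-726 + 301))/(410072 + 403329) = (3*451 - 14/(-726 + 301))/(410072 + 403329) = (1353 - 14/(-425))/813401 = (1353 - 1/425*(-14))*(1/813401) = (1353 + 14/425)*(1/813401) = (575039/425)*(1/813401) = 575039/345695425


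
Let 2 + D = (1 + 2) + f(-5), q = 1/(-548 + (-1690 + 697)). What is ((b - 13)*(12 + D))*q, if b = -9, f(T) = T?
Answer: 176/1541 ≈ 0.11421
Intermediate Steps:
q = -1/1541 (q = 1/(-548 - 993) = 1/(-1541) = -1/1541 ≈ -0.00064893)
D = -4 (D = -2 + ((1 + 2) - 5) = -2 + (3 - 5) = -2 - 2 = -4)
((b - 13)*(12 + D))*q = ((-9 - 13)*(12 - 4))*(-1/1541) = -22*8*(-1/1541) = -176*(-1/1541) = 176/1541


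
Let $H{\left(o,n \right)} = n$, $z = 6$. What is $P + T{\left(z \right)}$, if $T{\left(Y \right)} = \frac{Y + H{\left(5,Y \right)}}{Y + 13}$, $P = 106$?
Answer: $\frac{2026}{19} \approx 106.63$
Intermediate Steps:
$T{\left(Y \right)} = \frac{2 Y}{13 + Y}$ ($T{\left(Y \right)} = \frac{Y + Y}{Y + 13} = \frac{2 Y}{13 + Y}$)
$P + T{\left(z \right)} = 106 + 2 \cdot 6 \frac{1}{13 + 6} = 106 + 2 \cdot 6 \cdot \frac{1}{19} = 106 + \frac{12}{19} = \frac{2026}{19}$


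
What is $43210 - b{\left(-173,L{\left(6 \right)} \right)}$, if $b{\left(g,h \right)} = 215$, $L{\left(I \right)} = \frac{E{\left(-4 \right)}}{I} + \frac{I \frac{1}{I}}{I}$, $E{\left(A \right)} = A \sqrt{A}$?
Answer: $42995$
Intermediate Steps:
$E{\left(A \right)} = A^{\frac{3}{2}}$
$L{\left(I \right)} = \frac{1}{I} - \frac{8 i}{I}$ ($L{\left(I \right)} = \frac{\left(-4\right)^{\frac{3}{2}}}{I} + \frac{I \frac{1}{I}}{I} = \frac{\left(-8\right) i}{I} + 1 \frac{1}{I} = - \frac{8 i}{I} + \frac{1}{I} = \frac{1}{I} - \frac{8 i}{I}$)
$43210 - b{\left(-173,L{\left(6 \right)} \right)} = 43210 - 215 = 42995$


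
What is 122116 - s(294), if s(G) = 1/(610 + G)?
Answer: 110392863/904 ≈ 1.2212e+5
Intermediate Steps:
122116 - s(294) = 122116 - 1/(610 + 294) = 122116 - 1/904 = 110392863/904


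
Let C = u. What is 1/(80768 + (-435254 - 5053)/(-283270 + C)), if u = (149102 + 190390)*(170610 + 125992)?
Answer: 100693722914/8132830611877645 ≈ 1.2381e-5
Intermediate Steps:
u = 100694006184 (u = 339492*296602 = 100694006184)
C = 100694006184
1/(80768 + (-435254 - 5053)/(-283270 + C)) = 1/(80768 + (-435254 - 5053)/(-283270 + 100694006184)) = 1/(80768 - 440307/100693722914) = 1/(8132830611877645/100693722914) = 100693722914/8132830611877645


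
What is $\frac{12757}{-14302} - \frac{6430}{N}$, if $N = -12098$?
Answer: $- \frac{31186163}{86512798} \approx -0.36048$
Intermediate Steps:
$\frac{12757}{-14302} - \frac{6430}{N} = \frac{12757}{-14302} - \frac{6430}{-12098} = 12757 \left(- \frac{1}{14302}\right) - - \frac{3215}{6049} = - \frac{12757}{14302} + \frac{3215}{6049} = - \frac{31186163}{86512798}$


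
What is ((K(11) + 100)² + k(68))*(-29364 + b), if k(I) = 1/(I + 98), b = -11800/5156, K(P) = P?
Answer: -466388839897/1289 ≈ -3.6182e+8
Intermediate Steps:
b = -2950/1289 (b = -11800*1/5156 = -2950/1289 ≈ -2.2886)
k(I) = 1/(98 + I)
((K(11) + 100)² + k(68))*(-29364 + b) = ((11 + 100)² + 1/(98 + 68))*(-29364 - 2950/1289) = (111² + 1/166)*(-37853146/1289) = (12321 + 1/166)*(-37853146/1289) = (2045287/166)*(-37853146/1289) = -466388839897/1289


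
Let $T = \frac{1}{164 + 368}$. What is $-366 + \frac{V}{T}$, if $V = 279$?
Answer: $148062$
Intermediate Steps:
$T = \frac{1}{532} \approx 0.0018797$
$-366 + \frac{V}{T} = -366 + 279 \frac{1}{\frac{1}{532}} = -366 + 279 \cdot 532 = -366 + 148428 = 148062$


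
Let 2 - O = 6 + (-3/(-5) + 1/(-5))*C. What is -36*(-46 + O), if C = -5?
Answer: 1728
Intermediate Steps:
O = -2 (O = 2 - (6 + (-3/(-5) + 1/(-5))*(-5)) = 2 - (6 + (-3*(-1/5) + 1*(-1/5))*(-5)) = 2 - (6 + (3/5 - 1/5)*(-5)) = 2 - (6 + (2/5)*(-5)) = 2 - (6 - 2) = 2 - 1*4 = 2 - 4 = -2)
-36*(-46 + O) = -36*(-46 - 2) = -36*(-48) = 1728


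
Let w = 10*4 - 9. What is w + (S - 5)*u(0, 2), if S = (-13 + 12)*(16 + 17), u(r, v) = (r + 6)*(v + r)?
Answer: -425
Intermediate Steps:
u(r, v) = (6 + r)*(r + v)
w = 31 (w = 40 - 9 = 31)
S = -33 (S = -1*33 = -33)
w + (S - 5)*u(0, 2) = 31 + (-33 - 5)*(0² + 6*0 + 6*2 + 0*2) = 31 - 38*(0 + 0 + 12 + 0) = 31 - 38*12 = 31 - 456 = -425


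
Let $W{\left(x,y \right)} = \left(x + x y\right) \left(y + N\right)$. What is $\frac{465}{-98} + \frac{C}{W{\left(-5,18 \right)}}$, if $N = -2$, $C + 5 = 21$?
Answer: $- \frac{44273}{9310} \approx -4.7554$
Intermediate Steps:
$C = 16$ ($C = -5 + 21 = 16$)
$W{\left(x,y \right)} = \left(-2 + y\right) \left(x + x y\right)$ ($W{\left(x,y \right)} = \left(x + x y\right) \left(y - 2\right) = \left(x + x y\right) \left(-2 + y\right) = \left(-2 + y\right) \left(x + x y\right)$)
$\frac{465}{-98} + \frac{C}{W{\left(-5,18 \right)}} = \frac{465}{-98} + \frac{16}{\left(-5\right) \left(-2 + 18^{2} - 18\right)} = 465 \left(- \frac{1}{98}\right) + \frac{16}{\left(-5\right) \left(-2 + 324 - 18\right)} = - \frac{465}{98} + \frac{16}{\left(-5\right) 304} = - \frac{465}{98} + \frac{16}{-1520} = - \frac{465}{98} + 16 \left(- \frac{1}{1520}\right) = - \frac{465}{98} - \frac{1}{95} = - \frac{44273}{9310}$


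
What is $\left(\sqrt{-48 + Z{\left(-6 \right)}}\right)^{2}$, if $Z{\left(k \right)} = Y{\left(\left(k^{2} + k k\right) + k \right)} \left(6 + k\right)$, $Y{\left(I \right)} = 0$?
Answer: $-48$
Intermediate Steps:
$Z{\left(k \right)} = 0$ ($Z{\left(k \right)} = 0 \left(6 + k\right) = 0$)
$\left(\sqrt{-48 + Z{\left(-6 \right)}}\right)^{2} = \left(\sqrt{-48 + 0}\right)^{2} = \left(\sqrt{-48}\right)^{2} = \left(4 i \sqrt{3}\right)^{2} = -48$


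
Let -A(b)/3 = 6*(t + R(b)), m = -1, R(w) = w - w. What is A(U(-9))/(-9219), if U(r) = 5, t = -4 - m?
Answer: -18/3073 ≈ -0.0058575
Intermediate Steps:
R(w) = 0
t = -3 (t = -4 - 1*(-1) = -4 + 1 = -3)
A(b) = 54 (A(b) = -18*(-3 + 0) = -18*(-3) = -3*(-18) = 54)
A(U(-9))/(-9219) = 54/(-9219) = 54*(-1/9219) = -18/3073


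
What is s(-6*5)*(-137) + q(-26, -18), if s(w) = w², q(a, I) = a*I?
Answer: -122832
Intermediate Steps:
q(a, I) = I*a
s(-6*5)*(-137) + q(-26, -18) = (-6*5)²*(-137) - 18*(-26) = (-30)²*(-137) + 468 = 900*(-137) + 468 = -123300 + 468 = -122832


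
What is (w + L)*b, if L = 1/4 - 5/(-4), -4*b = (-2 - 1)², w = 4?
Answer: -99/8 ≈ -12.375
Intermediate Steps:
b = -9/4 (b = -(-2 - 1)²/4 = -¼*(-3)² = -¼*9 = -9/4 ≈ -2.2500)
L = 3/2 (L = 1*(¼) - 5*(-¼) = ¼ + 5/4 = 3/2 ≈ 1.5000)
(w + L)*b = (4 + 3/2)*(-9/4) = (11/2)*(-9/4) = -99/8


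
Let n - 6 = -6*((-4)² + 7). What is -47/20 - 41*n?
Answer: 108193/20 ≈ 5409.6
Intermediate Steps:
n = -132 (n = 6 - 6*((-4)² + 7) = 6 - 6*(16 + 7) = 6 - 6*23 = 6 - 138 = -132)
-47/20 - 41*n = -47/20 - 41*(-132) = -47*1/20 + 5412 = -47/20 + 5412 = 108193/20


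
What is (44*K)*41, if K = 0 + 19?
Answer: 34276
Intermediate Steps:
K = 19
(44*K)*41 = (44*19)*41 = 836*41 = 34276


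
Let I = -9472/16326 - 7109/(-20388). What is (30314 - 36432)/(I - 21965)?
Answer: 17863190856/64133560373 ≈ 0.27853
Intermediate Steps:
I = -12842267/55475748 (I = -9472*1/16326 - 7109*(-1/20388) = -4736/8163 + 7109/20388 = -12842267/55475748 ≈ -0.23149)
(30314 - 36432)/(I - 21965) = (30314 - 36432)/(-12842267/55475748 - 21965) = -6118/(-1218537647087/55475748) = -6118*(-55475748/1218537647087) = 17863190856/64133560373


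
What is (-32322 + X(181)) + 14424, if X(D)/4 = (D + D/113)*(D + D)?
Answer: 27855558/113 ≈ 2.4651e+5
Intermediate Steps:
X(D) = 912*D²/113 (X(D) = 4*((D + D/113)*(D + D)) = 4*((D + D*(1/113))*(2*D)) = 4*((D + D/113)*(2*D)) = 4*((114*D/113)*(2*D)) = 4*(228*D²/113) = 912*D²/113)
(-32322 + X(181)) + 14424 = (-32322 + (912/113)*181²) + 14424 = (-32322 + (912/113)*32761) + 14424 = (-32322 + 29878032/113) + 14424 = 26225646/113 + 14424 = 27855558/113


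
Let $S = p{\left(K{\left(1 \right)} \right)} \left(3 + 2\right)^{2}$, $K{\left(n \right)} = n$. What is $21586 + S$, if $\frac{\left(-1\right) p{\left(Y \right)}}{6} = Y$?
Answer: $21436$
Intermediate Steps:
$p{\left(Y \right)} = - 6 Y$
$S = -150$ ($S = \left(-6\right) 1 \left(3 + 2\right)^{2} = - 6 \cdot 5^{2} = \left(-6\right) 25 = -150$)
$21586 + S = 21586 - 150 = 21436$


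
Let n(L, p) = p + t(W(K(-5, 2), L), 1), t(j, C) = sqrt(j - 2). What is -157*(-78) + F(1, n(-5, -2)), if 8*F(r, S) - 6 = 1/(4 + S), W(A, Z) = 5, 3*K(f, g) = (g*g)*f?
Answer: 12247 - sqrt(3)/8 ≈ 12247.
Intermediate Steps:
K(f, g) = f*g**2/3 (K(f, g) = ((g*g)*f)/3 = (g**2*f)/3 = (f*g**2)/3 = f*g**2/3)
t(j, C) = sqrt(-2 + j)
n(L, p) = p + sqrt(3) (n(L, p) = p + sqrt(-2 + 5) = p + sqrt(3))
F(r, S) = 3/4 + 1/(8*(4 + S))
-157*(-78) + F(1, n(-5, -2)) = -157*(-78) + (25 + 6*(-2 + sqrt(3)))/(8*(4 + (-2 + sqrt(3)))) = 12246 + (25 + (-12 + 6*sqrt(3)))/(8*(2 + sqrt(3))) = 12246 + (13 + 6*sqrt(3))/(8*(2 + sqrt(3)))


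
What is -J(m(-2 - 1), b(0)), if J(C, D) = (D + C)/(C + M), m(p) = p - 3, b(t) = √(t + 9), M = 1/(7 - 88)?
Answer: -243/487 ≈ -0.49897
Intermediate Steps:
M = -1/81 (M = 1/(-81) = -1/81 ≈ -0.012346)
b(t) = √(9 + t)
m(p) = -3 + p
J(C, D) = (C + D)/(-1/81 + C) (J(C, D) = (D + C)/(C - 1/81) = (C + D)/(-1/81 + C))
-J(m(-2 - 1), b(0)) = -81*((-3 + (-2 - 1)) + √(9 + 0))/(-1 + 81*(-3 + (-2 - 1))) = -81*((-3 - 3) + √9)/(-1 + 81*(-3 - 3)) = -81*(-6 + 3)/(-1 + 81*(-6)) = -81*(-3)/(-1 - 486) = -81*(-3)/(-487) = -81*(-1)*(-3)/487 = -1*243/487 = -243/487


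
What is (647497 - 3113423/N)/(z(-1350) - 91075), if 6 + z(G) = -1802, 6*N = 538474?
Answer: -174320809520/25007540271 ≈ -6.9707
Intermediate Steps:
N = 269237/3 (N = (⅙)*538474 = 269237/3 ≈ 89746.)
z(G) = -1808 (z(G) = -6 - 1802 = -1808)
(647497 - 3113423/N)/(z(-1350) - 91075) = (647497 - 3113423/269237/3)/(-1808 - 91075) = (647497 - 3113423*3/269237)/(-92883) = (647497 - 9340269/269237)*(-1/92883) = (174320809520/269237)*(-1/92883) = -174320809520/25007540271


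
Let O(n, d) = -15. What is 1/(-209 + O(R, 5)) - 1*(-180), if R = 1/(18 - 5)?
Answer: 40319/224 ≈ 180.00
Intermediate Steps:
R = 1/13 ≈ 0.076923
1/(-209 + O(R, 5)) - 1*(-180) = 1/(-209 - 15) - 1*(-180) = 1/(-224) + 180 = -1/224 + 180 = 40319/224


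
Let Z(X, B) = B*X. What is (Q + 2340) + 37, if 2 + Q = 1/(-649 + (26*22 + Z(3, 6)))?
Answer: 140124/59 ≈ 2375.0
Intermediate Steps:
Q = -119/59 (Q = -2 + 1/(-649 + (26*22 + 6*3)) = -2 + 1/(-649 + (572 + 18)) = -2 + 1/(-649 + 590) = -2 + 1/(-59) = -2 - 1/59 = -119/59 ≈ -2.0169)
(Q + 2340) + 37 = (-119/59 + 2340) + 37 = 137941/59 + 37 = 140124/59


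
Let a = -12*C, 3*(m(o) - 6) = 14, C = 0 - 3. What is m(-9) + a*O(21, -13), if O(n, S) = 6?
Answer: 680/3 ≈ 226.67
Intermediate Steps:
C = -3
m(o) = 32/3 (m(o) = 6 + (⅓)*14 = 6 + 14/3 = 32/3)
a = 36 (a = -12*(-3) = 36)
m(-9) + a*O(21, -13) = 32/3 + 36*6 = 32/3 + 216 = 680/3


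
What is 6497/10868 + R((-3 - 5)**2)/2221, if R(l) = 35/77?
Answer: 14434777/24137828 ≈ 0.59801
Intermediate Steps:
R(l) = 5/11 (R(l) = 35*(1/77) = 5/11)
6497/10868 + R((-3 - 5)**2)/2221 = 6497/10868 + (5/11)/2221 = 6497*(1/10868) + (5/11)*(1/2221) = 6497/10868 + 5/24431 = 14434777/24137828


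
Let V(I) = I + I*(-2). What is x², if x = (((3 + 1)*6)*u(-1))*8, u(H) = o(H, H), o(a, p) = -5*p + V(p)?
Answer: 1327104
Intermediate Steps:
V(I) = -I (V(I) = I - 2*I = -I)
o(a, p) = -6*p (o(a, p) = -5*p - p = -6*p)
u(H) = -6*H
x = 1152 (x = (((3 + 1)*6)*(-6*(-1)))*8 = ((4*6)*6)*8 = (24*6)*8 = 144*8 = 1152)
x² = 1152² = 1327104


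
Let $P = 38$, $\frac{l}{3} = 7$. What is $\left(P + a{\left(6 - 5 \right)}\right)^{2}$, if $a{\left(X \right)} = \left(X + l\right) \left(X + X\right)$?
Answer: $6724$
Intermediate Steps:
$l = 21$ ($l = 3 \cdot 7 = 21$)
$a{\left(X \right)} = 2 X \left(21 + X\right)$ ($a{\left(X \right)} = \left(X + 21\right) \left(X + X\right) = \left(21 + X\right) 2 X = 2 X \left(21 + X\right)$)
$\left(P + a{\left(6 - 5 \right)}\right)^{2} = \left(38 + 2 \left(6 - 5\right) \left(21 + \left(6 - 5\right)\right)\right)^{2} = \left(38 + 2 \cdot 1 \left(21 + 1\right)\right)^{2} = \left(38 + 2 \cdot 1 \cdot 22\right)^{2} = \left(38 + 44\right)^{2} = 82^{2} = 6724$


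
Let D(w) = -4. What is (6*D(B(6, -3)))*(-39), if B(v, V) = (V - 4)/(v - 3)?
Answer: 936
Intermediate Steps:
B(v, V) = (-4 + V)/(-3 + v)
(6*D(B(6, -3)))*(-39) = (6*(-4))*(-39) = -24*(-39) = 936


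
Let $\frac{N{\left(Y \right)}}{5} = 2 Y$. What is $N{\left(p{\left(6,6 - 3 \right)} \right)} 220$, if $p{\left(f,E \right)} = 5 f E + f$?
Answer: $211200$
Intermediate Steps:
$p{\left(f,E \right)} = f + 5 E f$ ($p{\left(f,E \right)} = 5 E f + f = f + 5 E f$)
$N{\left(Y \right)} = 10 Y$ ($N{\left(Y \right)} = 5 \cdot 2 Y = 10 Y$)
$N{\left(p{\left(6,6 - 3 \right)} \right)} 220 = 10 \cdot 6 \left(1 + 5 \left(6 - 3\right)\right) 220 = 10 \cdot 6 \left(1 + 5 \cdot 3\right) 220 = 10 \cdot 6 \left(1 + 15\right) 220 = 10 \cdot 6 \cdot 16 \cdot 220 = 10 \cdot 96 \cdot 220 = 960 \cdot 220 = 211200$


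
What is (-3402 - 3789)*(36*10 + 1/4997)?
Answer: -12936040911/4997 ≈ -2.5888e+6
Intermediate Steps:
(-3402 - 3789)*(36*10 + 1/4997) = -7191*(360 + 1/4997) = -7191*1798921/4997 = -12936040911/4997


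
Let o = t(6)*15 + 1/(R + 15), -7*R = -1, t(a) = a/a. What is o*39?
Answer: 62283/106 ≈ 587.58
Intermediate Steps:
t(a) = 1
R = 1/7 (R = -1/7*(-1) = 1/7 ≈ 0.14286)
o = 1597/106 (o = 1*15 + 1/(1/7 + 15) = 15 + 1/(106/7) = 15 + 7/106 = 1597/106 ≈ 15.066)
o*39 = (1597/106)*39 = 62283/106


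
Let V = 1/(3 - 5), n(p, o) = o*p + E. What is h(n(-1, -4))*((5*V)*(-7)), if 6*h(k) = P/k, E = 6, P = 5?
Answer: 35/24 ≈ 1.4583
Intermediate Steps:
n(p, o) = 6 + o*p (n(p, o) = o*p + 6 = 6 + o*p)
h(k) = 5/(6*k) (h(k) = (5/k)/6 = 5/(6*k))
V = -½ (V = 1/(-2) = -½ ≈ -0.50000)
h(n(-1, -4))*((5*V)*(-7)) = (5/(6*(6 - 4*(-1))))*((5*(-½))*(-7)) = (5/(6*(6 + 4)))*(-5/2*(-7)) = ((⅚)/10)*(35/2) = ((⅚)*(⅒))*(35/2) = (1/12)*(35/2) = 35/24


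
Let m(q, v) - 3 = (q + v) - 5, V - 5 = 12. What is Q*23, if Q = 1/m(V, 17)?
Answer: 23/32 ≈ 0.71875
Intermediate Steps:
V = 17 (V = 5 + 12 = 17)
m(q, v) = -2 + q + v (m(q, v) = 3 + ((q + v) - 5) = 3 + (-5 + q + v) = -2 + q + v)
Q = 1/32 (Q = 1/(-2 + 17 + 17) = 1/32 ≈ 0.031250)
Q*23 = (1/32)*23 = 23/32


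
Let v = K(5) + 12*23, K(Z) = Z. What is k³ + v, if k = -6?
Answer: 65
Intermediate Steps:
v = 281 (v = 5 + 12*23 = 5 + 276 = 281)
k³ + v = (-6)³ + 281 = -216 + 281 = 65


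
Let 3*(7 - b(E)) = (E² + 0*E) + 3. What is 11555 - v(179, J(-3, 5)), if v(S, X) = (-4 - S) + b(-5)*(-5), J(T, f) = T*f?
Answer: 35179/3 ≈ 11726.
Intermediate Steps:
b(E) = 6 - E²/3 (b(E) = 7 - ((E² + 0*E) + 3)/3 = 7 - ((E² + 0) + 3)/3 = 7 - (E² + 3)/3 = 7 - (3 + E²)/3 = 7 + (-1 - E²/3) = 6 - E²/3)
v(S, X) = 23/3 - S (v(S, X) = (-4 - S) + (6 - ⅓*(-5)²)*(-5) = (-4 - S) + (6 - ⅓*25)*(-5) = (-4 - S) + (6 - 25/3)*(-5) = (-4 - S) - 7/3*(-5) = (-4 - S) + 35/3 = 23/3 - S)
11555 - v(179, J(-3, 5)) = 11555 - (23/3 - 1*179) = 11555 - (23/3 - 179) = 11555 - 1*(-514/3) = 11555 + 514/3 = 35179/3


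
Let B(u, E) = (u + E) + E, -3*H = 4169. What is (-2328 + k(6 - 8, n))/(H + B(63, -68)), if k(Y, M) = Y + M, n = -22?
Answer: 1764/1097 ≈ 1.6080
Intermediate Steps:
H = -4169/3 (H = -⅓*4169 = -4169/3 ≈ -1389.7)
B(u, E) = u + 2*E (B(u, E) = (E + u) + E = u + 2*E)
k(Y, M) = M + Y
(-2328 + k(6 - 8, n))/(H + B(63, -68)) = (-2328 + (-22 + (6 - 8)))/(-4169/3 + (63 + 2*(-68))) = (-2328 + (-22 - 2))/(-4169/3 + (63 - 136)) = (-2328 - 24)/(-4169/3 - 73) = -2352/(-4388/3) = -2352*(-3/4388) = 1764/1097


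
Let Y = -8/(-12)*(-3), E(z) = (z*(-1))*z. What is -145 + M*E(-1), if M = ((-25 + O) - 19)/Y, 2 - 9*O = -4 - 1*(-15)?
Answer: -335/2 ≈ -167.50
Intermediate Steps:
E(z) = -z**2 (E(z) = (-z)*z = -z**2)
O = -1 (O = 2/9 - (-4 - 1*(-15))/9 = 2/9 - (-4 + 15)/9 = 2/9 - 1/9*11 = 2/9 - 11/9 = -1)
Y = -2 (Y = -8*(-1/12)*(-3) = (2/3)*(-3) = -2)
M = 45/2 (M = ((-25 - 1) - 19)/(-2) = (-26 - 19)*(-1/2) = -45*(-1/2) = 45/2 ≈ 22.500)
-145 + M*E(-1) = -145 + 45*(-1*(-1)**2)/2 = -145 + 45*(-1*1)/2 = -145 + (45/2)*(-1) = -145 - 45/2 = -335/2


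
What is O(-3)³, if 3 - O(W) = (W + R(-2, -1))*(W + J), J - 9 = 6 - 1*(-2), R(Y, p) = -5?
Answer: 1520875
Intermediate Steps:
J = 17 (J = 9 + (6 - 1*(-2)) = 9 + (6 + 2) = 9 + 8 = 17)
O(W) = 3 - (-5 + W)*(17 + W) (O(W) = 3 - (W - 5)*(W + 17) = 3 - (-5 + W)*(17 + W))
O(-3)³ = (88 - 1*(-3)² - 12*(-3))³ = (88 - 1*9 + 36)³ = (88 - 9 + 36)³ = 115³ = 1520875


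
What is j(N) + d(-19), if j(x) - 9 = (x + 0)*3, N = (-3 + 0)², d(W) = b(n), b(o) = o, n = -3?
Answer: 33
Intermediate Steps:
d(W) = -3
N = 9 (N = (-3)² = 9)
j(x) = 9 + 3*x (j(x) = 9 + (x + 0)*3 = 9 + x*3 = 9 + 3*x)
j(N) + d(-19) = (9 + 3*9) - 3 = (9 + 27) - 3 = 36 - 3 = 33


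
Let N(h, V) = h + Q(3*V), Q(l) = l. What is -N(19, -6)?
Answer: -1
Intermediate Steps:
N(h, V) = h + 3*V
-N(19, -6) = -(19 + 3*(-6)) = -(19 - 18) = -1*1 = -1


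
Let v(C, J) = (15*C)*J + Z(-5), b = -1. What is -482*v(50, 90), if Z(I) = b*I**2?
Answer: -32522950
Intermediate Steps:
Z(I) = -I**2
v(C, J) = -25 + 15*C*J (v(C, J) = (15*C)*J - 1*(-5)**2 = 15*C*J - 1*25 = 15*C*J - 25 = -25 + 15*C*J)
-482*v(50, 90) = -482*(-25 + 15*50*90) = -482*(-25 + 67500) = -482*67475 = -32522950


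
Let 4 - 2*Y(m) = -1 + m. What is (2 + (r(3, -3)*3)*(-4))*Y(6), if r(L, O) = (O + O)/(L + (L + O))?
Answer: -13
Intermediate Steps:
Y(m) = 5/2 - m/2 (Y(m) = 2 - (-1 + m)/2 = 2 + (½ - m/2) = 5/2 - m/2)
r(L, O) = 2*O/(O + 2*L) (r(L, O) = (2*O)/(O + 2*L) = 2*O/(O + 2*L))
(2 + (r(3, -3)*3)*(-4))*Y(6) = (2 + ((2*(-3)/(-3 + 2*3))*3)*(-4))*(5/2 - ½*6) = (2 + ((2*(-3)/(-3 + 6))*3)*(-4))*(5/2 - 3) = (2 + ((2*(-3)/3)*3)*(-4))*(-½) = (2 + ((2*(-3)*(⅓))*3)*(-4))*(-½) = (2 - 2*3*(-4))*(-½) = (2 - 6*(-4))*(-½) = (2 + 24)*(-½) = 26*(-½) = -13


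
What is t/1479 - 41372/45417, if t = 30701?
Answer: 148128681/7463527 ≈ 19.847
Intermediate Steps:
t/1479 - 41372/45417 = 30701/1479 - 41372/45417 = 148128681/7463527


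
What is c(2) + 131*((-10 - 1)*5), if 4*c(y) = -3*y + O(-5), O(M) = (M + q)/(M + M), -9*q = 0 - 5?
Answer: -129715/18 ≈ -7206.4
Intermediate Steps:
q = 5/9 (q = -(0 - 5)/9 = -1/9*(-5) = 5/9 ≈ 0.55556)
O(M) = (5/9 + M)/(2*M) (O(M) = (M + 5/9)/(M + M) = (5/9 + M)/((2*M)) = (5/9 + M)*(1/(2*M)) = (5/9 + M)/(2*M))
c(y) = 1/9 - 3*y/4 (c(y) = (-3*y + (1/18)*(5 + 9*(-5))/(-5))/4 = (-3*y + (1/18)*(-1/5)*(5 - 45))/4 = (-3*y + (1/18)*(-1/5)*(-40))/4 = (-3*y + 4/9)/4 = (4/9 - 3*y)/4 = 1/9 - 3*y/4)
c(2) + 131*((-10 - 1)*5) = (1/9 - 3/4*2) + 131*((-10 - 1)*5) = (1/9 - 3/2) + 131*(-11*5) = -25/18 + 131*(-55) = -25/18 - 7205 = -129715/18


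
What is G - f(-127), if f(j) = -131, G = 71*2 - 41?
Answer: 232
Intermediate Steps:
G = 101 (G = 142 - 41 = 101)
G - f(-127) = 101 - 1*(-131) = 101 + 131 = 232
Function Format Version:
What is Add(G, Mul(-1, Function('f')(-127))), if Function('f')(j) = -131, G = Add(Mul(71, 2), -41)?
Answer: 232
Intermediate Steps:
G = 101 (G = Add(142, -41) = 101)
Add(G, Mul(-1, Function('f')(-127))) = Add(101, Mul(-1, -131)) = Add(101, 131) = 232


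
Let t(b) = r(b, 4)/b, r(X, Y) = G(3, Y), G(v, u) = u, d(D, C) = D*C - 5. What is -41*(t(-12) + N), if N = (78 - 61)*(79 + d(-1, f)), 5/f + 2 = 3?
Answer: -144238/3 ≈ -48079.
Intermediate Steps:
f = 5 (f = 5/(-2 + 3) = 5/1 = 5*1 = 5)
d(D, C) = -5 + C*D (d(D, C) = C*D - 5 = -5 + C*D)
r(X, Y) = Y
N = 1173 (N = (78 - 61)*(79 + (-5 + 5*(-1))) = 17*(79 + (-5 - 5)) = 17*(79 - 10) = 17*69 = 1173)
t(b) = 4/b
-41*(t(-12) + N) = -41*(4/(-12) + 1173) = -41*(4*(-1/12) + 1173) = -41*(-1/3 + 1173) = -41*3518/3 = -144238/3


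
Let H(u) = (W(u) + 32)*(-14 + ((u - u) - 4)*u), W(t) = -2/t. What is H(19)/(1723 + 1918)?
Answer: -54540/69179 ≈ -0.78839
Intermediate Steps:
H(u) = (-14 - 4*u)*(32 - 2/u) (H(u) = (-2/u + 32)*(-14 + ((u - u) - 4)*u) = (32 - 2/u)*(-14 + (0 - 4)*u) = (32 - 2/u)*(-14 - 4*u) = (-14 - 4*u)*(32 - 2/u))
H(19)/(1723 + 1918) = (-440 - 128*19 + 28/19)/(1723 + 1918) = (-440 - 2432 + 28*(1/19))/3641 = (-440 - 2432 + 28/19)*(1/3641) = -54540/19*1/3641 = -54540/69179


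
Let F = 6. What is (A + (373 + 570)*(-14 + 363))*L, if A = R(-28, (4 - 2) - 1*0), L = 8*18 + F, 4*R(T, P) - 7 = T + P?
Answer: 98730675/2 ≈ 4.9365e+7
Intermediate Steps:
R(T, P) = 7/4 + P/4 + T/4 (R(T, P) = 7/4 + (T + P)/4 = 7/4 + (P + T)/4 = 7/4 + (P/4 + T/4) = 7/4 + P/4 + T/4)
L = 150 (L = 8*18 + 6 = 144 + 6 = 150)
A = -19/4 (A = 7/4 + ((4 - 2) - 1*0)/4 + (1/4)*(-28) = 7/4 + (2 + 0)/4 - 7 = 7/4 + (1/4)*2 - 7 = 7/4 + 1/2 - 7 = -19/4 ≈ -4.7500)
(A + (373 + 570)*(-14 + 363))*L = (-19/4 + (373 + 570)*(-14 + 363))*150 = (-19/4 + 943*349)*150 = (-19/4 + 329107)*150 = (1316409/4)*150 = 98730675/2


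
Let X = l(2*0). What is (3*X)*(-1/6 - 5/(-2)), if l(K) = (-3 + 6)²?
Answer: 63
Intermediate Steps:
l(K) = 9 (l(K) = 3² = 9)
X = 9
(3*X)*(-1/6 - 5/(-2)) = (3*9)*(-1/6 - 5/(-2)) = 27*(-1*⅙ - 5*(-½)) = 27*(-⅙ + 5/2) = 27*(7/3) = 63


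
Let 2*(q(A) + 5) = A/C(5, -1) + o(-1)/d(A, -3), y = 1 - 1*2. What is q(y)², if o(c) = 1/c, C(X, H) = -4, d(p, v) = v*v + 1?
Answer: 38809/1600 ≈ 24.256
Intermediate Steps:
d(p, v) = 1 + v² (d(p, v) = v² + 1 = 1 + v²)
y = -1 (y = 1 - 2 = -1)
q(A) = -101/20 - A/8 (q(A) = -5 + (A/(-4) + 1/((-1)*(1 + (-3)²)))/2 = -5 + (A*(-¼) - 1/(1 + 9))/2 = -5 + (-A/4 - 1/10)/2 = -5 + (-A/4 - 1*⅒)/2 = -5 + (-A/4 - ⅒)/2 = -5 + (-⅒ - A/4)/2 = -5 + (-1/20 - A/8) = -101/20 - A/8)
q(y)² = (-101/20 - ⅛*(-1))² = (-101/20 + ⅛)² = (-197/40)² = 38809/1600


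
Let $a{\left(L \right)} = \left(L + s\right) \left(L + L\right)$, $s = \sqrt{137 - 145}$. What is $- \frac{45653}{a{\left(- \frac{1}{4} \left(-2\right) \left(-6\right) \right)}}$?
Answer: $- \frac{45653}{34} - \frac{45653 i \sqrt{2}}{51} \approx -1342.7 - 1265.9 i$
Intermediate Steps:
$s = 2 i \sqrt{2}$ ($s = \sqrt{-8} = 2 i \sqrt{2} \approx 2.8284 i$)
$a{\left(L \right)} = 2 L \left(L + 2 i \sqrt{2}\right)$ ($a{\left(L \right)} = \left(L + 2 i \sqrt{2}\right) \left(L + L\right) = \left(L + 2 i \sqrt{2}\right) 2 L = 2 L \left(L + 2 i \sqrt{2}\right)$)
$- \frac{45653}{a{\left(- \frac{1}{4} \left(-2\right) \left(-6\right) \right)}} = - \frac{45653}{2 - \frac{1}{4} \left(-2\right) \left(-6\right) \left(- \frac{1}{4} \left(-2\right) \left(-6\right) + 2 i \sqrt{2}\right)} = - \frac{45653}{2 \left(-1\right) \frac{1}{4} \left(-2\right) \left(-6\right) \left(\left(-1\right) \frac{1}{4} \left(-2\right) \left(-6\right) + 2 i \sqrt{2}\right)} = - \frac{45653}{2 \left(- \frac{1}{4}\right) \left(-2\right) \left(-6\right) \left(\left(- \frac{1}{4}\right) \left(-2\right) \left(-6\right) + 2 i \sqrt{2}\right)} = - \frac{45653}{2 \cdot \frac{1}{2} \left(-6\right) \left(\frac{1}{2} \left(-6\right) + 2 i \sqrt{2}\right)} = - \frac{45653}{2 \left(-3\right) \left(-3 + 2 i \sqrt{2}\right)} = - \frac{45653}{18 - 12 i \sqrt{2}}$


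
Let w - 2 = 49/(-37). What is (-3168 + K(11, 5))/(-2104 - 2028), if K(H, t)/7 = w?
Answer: 117041/152884 ≈ 0.76555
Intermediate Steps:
w = 25/37 (w = 2 + 49/(-37) = 2 + 49*(-1/37) = 2 - 49/37 = 25/37 ≈ 0.67568)
K(H, t) = 175/37 (K(H, t) = 7*(25/37) = 175/37)
(-3168 + K(11, 5))/(-2104 - 2028) = (-3168 + 175/37)/(-2104 - 2028) = -117041/37/(-4132) = -117041/37*(-1/4132) = 117041/152884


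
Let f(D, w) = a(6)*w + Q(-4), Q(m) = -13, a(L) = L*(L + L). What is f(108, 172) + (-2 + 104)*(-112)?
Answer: 947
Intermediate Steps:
a(L) = 2*L**2 (a(L) = L*(2*L) = 2*L**2)
f(D, w) = -13 + 72*w (f(D, w) = (2*6**2)*w - 13 = (2*36)*w - 13 = 72*w - 13 = -13 + 72*w)
f(108, 172) + (-2 + 104)*(-112) = (-13 + 72*172) + (-2 + 104)*(-112) = (-13 + 12384) + 102*(-112) = 12371 - 11424 = 947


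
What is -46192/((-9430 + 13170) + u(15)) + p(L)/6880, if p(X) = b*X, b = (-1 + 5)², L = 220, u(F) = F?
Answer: -1903646/161465 ≈ -11.790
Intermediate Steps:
b = 16 (b = 4² = 16)
p(X) = 16*X
-46192/((-9430 + 13170) + u(15)) + p(L)/6880 = -46192/((-9430 + 13170) + 15) + (16*220)/6880 = -46192/(3740 + 15) + 3520*(1/6880) = -46192/3755 + 22/43 = -1903646/161465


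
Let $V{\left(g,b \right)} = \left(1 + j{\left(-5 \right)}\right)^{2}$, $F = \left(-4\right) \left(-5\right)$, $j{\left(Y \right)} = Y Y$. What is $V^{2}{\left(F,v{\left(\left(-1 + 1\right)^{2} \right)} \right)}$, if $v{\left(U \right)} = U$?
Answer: $456976$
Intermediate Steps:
$j{\left(Y \right)} = Y^{2}$
$F = 20$
$V{\left(g,b \right)} = 676$ ($V{\left(g,b \right)} = \left(1 + \left(-5\right)^{2}\right)^{2} = \left(1 + 25\right)^{2} = 26^{2} = 676$)
$V^{2}{\left(F,v{\left(\left(-1 + 1\right)^{2} \right)} \right)} = 676^{2} = 456976$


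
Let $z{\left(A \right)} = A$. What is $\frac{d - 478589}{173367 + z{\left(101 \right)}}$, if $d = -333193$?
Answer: $- \frac{405891}{86734} \approx -4.6797$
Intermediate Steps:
$\frac{d - 478589}{173367 + z{\left(101 \right)}} = \frac{-333193 - 478589}{173367 + 101} = - \frac{811782}{173468} = \left(-811782\right) \frac{1}{173468} = - \frac{405891}{86734}$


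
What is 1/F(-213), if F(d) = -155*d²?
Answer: -1/7032195 ≈ -1.4220e-7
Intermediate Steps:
1/F(-213) = 1/(-155*(-213)²) = 1/(-155*45369) = 1/(-7032195) = -1/7032195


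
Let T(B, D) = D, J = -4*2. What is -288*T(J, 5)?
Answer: -1440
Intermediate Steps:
J = -8
-288*T(J, 5) = -288*5 = -1440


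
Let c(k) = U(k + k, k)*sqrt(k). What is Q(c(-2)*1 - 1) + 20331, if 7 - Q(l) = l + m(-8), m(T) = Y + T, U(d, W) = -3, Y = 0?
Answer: 20347 + 3*I*sqrt(2) ≈ 20347.0 + 4.2426*I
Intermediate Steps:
m(T) = T (m(T) = 0 + T = T)
c(k) = -3*sqrt(k)
Q(l) = 15 - l (Q(l) = 7 - (l - 8) = 7 - (-8 + l) = 7 + (8 - l) = 15 - l)
Q(c(-2)*1 - 1) + 20331 = (15 - (-3*I*sqrt(2)*1 - 1)) + 20331 = (15 - (-3*I*sqrt(2) - 1)) + 20331 = (15 - (-1 - 3*I*sqrt(2))) + 20331 = (15 + (1 + 3*I*sqrt(2))) + 20331 = (16 + 3*I*sqrt(2)) + 20331 = 20347 + 3*I*sqrt(2)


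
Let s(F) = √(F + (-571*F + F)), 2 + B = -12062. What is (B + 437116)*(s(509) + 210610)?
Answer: 89520201720 + 425052*I*√289621 ≈ 8.952e+10 + 2.2875e+8*I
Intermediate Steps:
B = -12064 (B = -2 - 12062 = -12064)
s(F) = √569*√(-F) (s(F) = √(F - 570*F) = √(-569*F) = √569*√(-F))
(B + 437116)*(s(509) + 210610) = (-12064 + 437116)*(√569*√(-1*509) + 210610) = 425052*(√569*√(-509) + 210610) = 425052*(√569*(I*√509) + 210610) = 425052*(I*√289621 + 210610) = 425052*(210610 + I*√289621) = 89520201720 + 425052*I*√289621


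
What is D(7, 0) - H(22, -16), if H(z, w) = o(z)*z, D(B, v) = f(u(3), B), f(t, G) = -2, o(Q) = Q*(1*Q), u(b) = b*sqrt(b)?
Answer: -10650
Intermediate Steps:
u(b) = b**(3/2)
o(Q) = Q**2 (o(Q) = Q*Q = Q**2)
D(B, v) = -2
H(z, w) = z**3 (H(z, w) = z**2*z = z**3)
D(7, 0) - H(22, -16) = -2 - 1*22**3 = -2 - 1*10648 = -2 - 10648 = -10650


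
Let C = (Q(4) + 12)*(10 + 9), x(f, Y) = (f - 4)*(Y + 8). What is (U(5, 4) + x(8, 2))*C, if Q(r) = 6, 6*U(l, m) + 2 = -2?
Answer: 13452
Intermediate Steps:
U(l, m) = -⅔ (U(l, m) = -⅓ + (⅙)*(-2) = -⅓ - ⅓ = -⅔)
x(f, Y) = (-4 + f)*(8 + Y)
C = 342 (C = (6 + 12)*(10 + 9) = 18*19 = 342)
(U(5, 4) + x(8, 2))*C = (-⅔ + (-32 - 4*2 + 8*8 + 2*8))*342 = (-⅔ + (-32 - 8 + 64 + 16))*342 = (-⅔ + 40)*342 = (118/3)*342 = 13452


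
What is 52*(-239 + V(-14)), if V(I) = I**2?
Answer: -2236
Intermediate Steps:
52*(-239 + V(-14)) = 52*(-239 + (-14)**2) = 52*(-239 + 196) = 52*(-43) = -2236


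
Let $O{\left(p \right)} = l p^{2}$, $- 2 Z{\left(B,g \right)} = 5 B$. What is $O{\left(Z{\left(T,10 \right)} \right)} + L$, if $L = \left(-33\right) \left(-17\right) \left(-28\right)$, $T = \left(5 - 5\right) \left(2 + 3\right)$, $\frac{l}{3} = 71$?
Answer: $-15708$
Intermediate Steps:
$l = 213$ ($l = 3 \cdot 71 = 213$)
$T = 0$ ($T = 0 \cdot 5 = 0$)
$Z{\left(B,g \right)} = - \frac{5 B}{2}$
$L = -15708$ ($L = 561 \left(-28\right) = -15708$)
$O{\left(p \right)} = 213 p^{2}$
$O{\left(Z{\left(T,10 \right)} \right)} + L = 213 \left(\left(- \frac{5}{2}\right) 0\right)^{2} - 15708 = 213 \cdot 0^{2} - 15708 = 213 \cdot 0 - 15708 = 0 - 15708 = -15708$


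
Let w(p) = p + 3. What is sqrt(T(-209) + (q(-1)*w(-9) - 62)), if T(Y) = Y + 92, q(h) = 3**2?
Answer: I*sqrt(233) ≈ 15.264*I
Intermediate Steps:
q(h) = 9
w(p) = 3 + p
T(Y) = 92 + Y
sqrt(T(-209) + (q(-1)*w(-9) - 62)) = sqrt((92 - 209) + (9*(3 - 9) - 62)) = sqrt(-117 + (9*(-6) - 62)) = sqrt(-117 + (-54 - 62)) = sqrt(-117 - 116) = sqrt(-233) = I*sqrt(233)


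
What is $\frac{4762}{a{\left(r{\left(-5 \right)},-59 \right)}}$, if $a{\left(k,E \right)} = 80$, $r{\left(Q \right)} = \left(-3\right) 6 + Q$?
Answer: $\frac{2381}{40} \approx 59.525$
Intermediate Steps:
$r{\left(Q \right)} = -18 + Q$
$\frac{4762}{a{\left(r{\left(-5 \right)},-59 \right)}} = \frac{4762}{80} = 4762 \cdot \frac{1}{80} = \frac{2381}{40}$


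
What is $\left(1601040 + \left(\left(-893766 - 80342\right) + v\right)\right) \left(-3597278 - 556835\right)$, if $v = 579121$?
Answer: $-5010080445989$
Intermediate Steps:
$\left(1601040 + \left(\left(-893766 - 80342\right) + v\right)\right) \left(-3597278 - 556835\right) = \left(1601040 + \left(\left(-893766 - 80342\right) + 579121\right)\right) \left(-3597278 - 556835\right) = \left(1601040 + \left(-974108 + 579121\right)\right) \left(-4154113\right) = \left(1601040 - 394987\right) \left(-4154113\right) = 1206053 \left(-4154113\right) = -5010080445989$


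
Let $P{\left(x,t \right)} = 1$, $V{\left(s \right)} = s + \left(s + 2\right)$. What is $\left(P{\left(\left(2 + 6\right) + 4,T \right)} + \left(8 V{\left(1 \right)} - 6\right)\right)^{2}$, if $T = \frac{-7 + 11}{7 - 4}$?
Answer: $729$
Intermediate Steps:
$T = \frac{4}{3} \approx 1.3333$
$V{\left(s \right)} = 2 + 2 s$ ($V{\left(s \right)} = s + \left(2 + s\right) = 2 + 2 s$)
$\left(P{\left(\left(2 + 6\right) + 4,T \right)} + \left(8 V{\left(1 \right)} - 6\right)\right)^{2} = \left(1 - \left(6 - 8 \left(2 + 2 \cdot 1\right)\right)\right)^{2} = \left(1 - \left(6 - 8 \left(2 + 2\right)\right)\right)^{2} = \left(1 + \left(8 \cdot 4 - 6\right)\right)^{2} = \left(1 + \left(32 - 6\right)\right)^{2} = \left(1 + 26\right)^{2} = 27^{2} = 729$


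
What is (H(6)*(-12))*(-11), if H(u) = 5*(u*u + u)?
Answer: 27720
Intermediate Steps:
H(u) = 5*u + 5*u**2 (H(u) = 5*(u**2 + u) = 5*(u + u**2) = 5*u + 5*u**2)
(H(6)*(-12))*(-11) = ((5*6*(1 + 6))*(-12))*(-11) = ((5*6*7)*(-12))*(-11) = (210*(-12))*(-11) = -2520*(-11) = 27720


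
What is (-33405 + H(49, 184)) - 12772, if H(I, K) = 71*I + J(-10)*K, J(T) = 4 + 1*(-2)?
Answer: -42330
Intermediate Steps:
J(T) = 2 (J(T) = 4 - 2 = 2)
H(I, K) = 2*K + 71*I (H(I, K) = 71*I + 2*K = 2*K + 71*I)
(-33405 + H(49, 184)) - 12772 = (-33405 + (2*184 + 71*49)) - 12772 = (-33405 + (368 + 3479)) - 12772 = (-33405 + 3847) - 12772 = -29558 - 12772 = -42330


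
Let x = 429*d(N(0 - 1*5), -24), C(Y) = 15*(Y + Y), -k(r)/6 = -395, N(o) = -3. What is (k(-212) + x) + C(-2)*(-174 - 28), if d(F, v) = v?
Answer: 4194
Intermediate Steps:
k(r) = 2370 (k(r) = -6*(-395) = 2370)
C(Y) = 30*Y (C(Y) = 15*(2*Y) = 30*Y)
x = -10296 (x = 429*(-24) = -10296)
(k(-212) + x) + C(-2)*(-174 - 28) = (2370 - 10296) + (30*(-2))*(-174 - 28) = -7926 - 60*(-202) = -7926 + 12120 = 4194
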